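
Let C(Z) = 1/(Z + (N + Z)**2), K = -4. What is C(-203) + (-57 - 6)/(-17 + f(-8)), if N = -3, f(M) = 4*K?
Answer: 886904/464563 ≈ 1.9091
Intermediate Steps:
f(M) = -16 (f(M) = 4*(-4) = -16)
C(Z) = 1/(Z + (-3 + Z)**2)
C(-203) + (-57 - 6)/(-17 + f(-8)) = 1/(-203 + (-3 - 203)**2) + (-57 - 6)/(-17 - 16) = 1/(-203 + (-206)**2) - 63/(-33) = 1/(-203 + 42436) - 63*(-1/33) = 1/42233 + 21/11 = 886904/464563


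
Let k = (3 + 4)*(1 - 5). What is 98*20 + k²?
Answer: 2744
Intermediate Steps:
k = -28 (k = 7*(-4) = -28)
98*20 + k² = 98*20 + (-28)² = 1960 + 784 = 2744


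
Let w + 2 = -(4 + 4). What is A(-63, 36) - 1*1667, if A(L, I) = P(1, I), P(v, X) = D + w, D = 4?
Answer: -1673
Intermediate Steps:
w = -10 (w = -2 - (4 + 4) = -2 - 1*8 = -2 - 8 = -10)
P(v, X) = -6 (P(v, X) = 4 - 10 = -6)
A(L, I) = -6
A(-63, 36) - 1*1667 = -6 - 1*1667 = -6 - 1667 = -1673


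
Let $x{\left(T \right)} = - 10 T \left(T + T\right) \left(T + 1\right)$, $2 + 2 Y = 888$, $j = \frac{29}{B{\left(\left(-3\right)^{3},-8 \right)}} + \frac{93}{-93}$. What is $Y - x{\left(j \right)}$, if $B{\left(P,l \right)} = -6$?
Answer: $- \frac{153703}{54} \approx -2846.4$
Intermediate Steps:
$j = - \frac{35}{6}$ ($j = \frac{29}{-6} + \frac{93}{-93} = 29 \left(- \frac{1}{6}\right) + 93 \left(- \frac{1}{93}\right) = - \frac{29}{6} - 1 = - \frac{35}{6} \approx -5.8333$)
$Y = 443$ ($Y = -1 + \frac{1}{2} \cdot 888 = -1 + 444 = 443$)
$x{\left(T \right)} = - 20 T^{2} \left(1 + T\right)$ ($x{\left(T \right)} = - 10 T 2 T \left(1 + T\right) = - 20 T^{2} \left(1 + T\right)$)
$Y - x{\left(j \right)} = 443 - 20 \left(- \frac{35}{6}\right)^{2} \left(-1 - - \frac{35}{6}\right) = 443 - 20 \cdot \frac{1225}{36} \left(-1 + \frac{35}{6}\right) = 443 - 20 \cdot \frac{1225}{36} \cdot \frac{29}{6} = 443 - \frac{177625}{54} = - \frac{153703}{54}$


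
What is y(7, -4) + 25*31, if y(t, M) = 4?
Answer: 779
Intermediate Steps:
y(7, -4) + 25*31 = 4 + 25*31 = 4 + 775 = 779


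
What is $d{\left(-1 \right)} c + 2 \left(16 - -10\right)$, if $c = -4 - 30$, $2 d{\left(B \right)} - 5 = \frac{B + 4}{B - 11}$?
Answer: $- \frac{115}{4} \approx -28.75$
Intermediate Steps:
$d{\left(B \right)} = \frac{5}{2} + \frac{4 + B}{2 \left(-11 + B\right)}$ ($d{\left(B \right)} = \frac{5}{2} + \frac{\left(B + 4\right) \frac{1}{B - 11}}{2} = \frac{5}{2} + \frac{\left(4 + B\right) \frac{1}{-11 + B}}{2} = \frac{5}{2} + \frac{\frac{1}{-11 + B} \left(4 + B\right)}{2} = \frac{5}{2} + \frac{4 + B}{2 \left(-11 + B\right)}$)
$c = -34$ ($c = -4 - 30 = -34$)
$d{\left(-1 \right)} c + 2 \left(16 - -10\right) = \frac{3 \left(-17 + 2 \left(-1\right)\right)}{2 \left(-11 - 1\right)} \left(-34\right) + 2 \left(16 - -10\right) = \frac{3 \left(-17 - 2\right)}{2 \left(-12\right)} \left(-34\right) + 2 \left(16 + 10\right) = \frac{3}{2} \left(- \frac{1}{12}\right) \left(-19\right) \left(-34\right) + 2 \cdot 26 = \frac{19}{8} \left(-34\right) + 52 = - \frac{323}{4} + 52 = - \frac{115}{4}$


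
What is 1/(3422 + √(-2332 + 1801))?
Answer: 58/198485 - 3*I*√59/11710615 ≈ 0.00029221 - 1.9677e-6*I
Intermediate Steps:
1/(3422 + √(-2332 + 1801)) = 1/(3422 + √(-531)) = 1/(3422 + 3*I*√59)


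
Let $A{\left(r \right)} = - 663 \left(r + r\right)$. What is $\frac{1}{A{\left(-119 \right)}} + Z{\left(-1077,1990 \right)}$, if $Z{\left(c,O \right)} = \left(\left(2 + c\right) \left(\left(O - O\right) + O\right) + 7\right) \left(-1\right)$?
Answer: $\frac{337559709943}{157794} \approx 2.1392 \cdot 10^{6}$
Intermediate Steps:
$A{\left(r \right)} = - 1326 r$ ($A{\left(r \right)} = - 663 \cdot 2 r = - 1326 r$)
$Z{\left(c,O \right)} = -7 - O \left(2 + c\right)$ ($Z{\left(c,O \right)} = \left(\left(2 + c\right) \left(0 + O\right) + 7\right) \left(-1\right) = \left(\left(2 + c\right) O + 7\right) \left(-1\right) = \left(O \left(2 + c\right) + 7\right) \left(-1\right) = \left(7 + O \left(2 + c\right)\right) \left(-1\right) = -7 - O \left(2 + c\right)$)
$\frac{1}{A{\left(-119 \right)}} + Z{\left(-1077,1990 \right)} = \frac{1}{\left(-1326\right) \left(-119\right)} - \left(3987 - 2143230\right) = \frac{1}{157794} - -2139243 = \frac{1}{157794} + 2139243 = \frac{337559709943}{157794}$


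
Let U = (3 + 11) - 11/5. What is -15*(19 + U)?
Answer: -462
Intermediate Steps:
U = 59/5 (U = 14 - 11*1/5 = 14 - 11/5 = 59/5 ≈ 11.800)
-15*(19 + U) = -15*(19 + 59/5) = -15*154/5 = -462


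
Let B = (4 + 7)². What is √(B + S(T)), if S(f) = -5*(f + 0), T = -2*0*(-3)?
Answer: 11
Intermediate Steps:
T = 0 (T = 0*(-3) = 0)
S(f) = -5*f
B = 121 (B = 11² = 121)
√(B + S(T)) = √(121 - 5*0) = √(121 + 0) = √121 = 11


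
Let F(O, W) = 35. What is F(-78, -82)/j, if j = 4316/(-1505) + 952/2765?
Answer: -4161325/300028 ≈ -13.870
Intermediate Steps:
j = -300028/118895 (j = 4316*(-1/1505) + 952*(1/2765) = -4316/1505 + 136/395 = -300028/118895 ≈ -2.5235)
F(-78, -82)/j = 35/(-300028/118895) = 35*(-118895/300028) = -4161325/300028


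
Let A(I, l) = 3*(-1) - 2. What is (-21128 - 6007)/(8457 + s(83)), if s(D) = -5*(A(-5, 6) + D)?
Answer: -9045/2689 ≈ -3.3637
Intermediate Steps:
A(I, l) = -5 (A(I, l) = -3 - 2 = -5)
s(D) = 25 - 5*D (s(D) = -5*(-5 + D) = 25 - 5*D)
(-21128 - 6007)/(8457 + s(83)) = (-21128 - 6007)/(8457 + (25 - 5*83)) = -27135/(8457 + (25 - 415)) = -27135/(8457 - 390) = -27135/8067 = -27135*1/8067 = -9045/2689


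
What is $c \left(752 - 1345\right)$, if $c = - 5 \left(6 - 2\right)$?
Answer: $11860$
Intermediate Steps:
$c = -20$ ($c = \left(-5\right) 4 = -20$)
$c \left(752 - 1345\right) = - 20 \left(752 - 1345\right) = \left(-20\right) \left(-593\right) = 11860$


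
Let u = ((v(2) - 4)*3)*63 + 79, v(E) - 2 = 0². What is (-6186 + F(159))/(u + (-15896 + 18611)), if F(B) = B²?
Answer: 19095/2416 ≈ 7.9036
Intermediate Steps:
v(E) = 2 (v(E) = 2 + 0² = 2 + 0 = 2)
u = -299 (u = ((2 - 4)*3)*63 + 79 = -2*3*63 + 79 = -6*63 + 79 = -378 + 79 = -299)
(-6186 + F(159))/(u + (-15896 + 18611)) = (-6186 + 159²)/(-299 + (-15896 + 18611)) = (-6186 + 25281)/(-299 + 2715) = 19095/2416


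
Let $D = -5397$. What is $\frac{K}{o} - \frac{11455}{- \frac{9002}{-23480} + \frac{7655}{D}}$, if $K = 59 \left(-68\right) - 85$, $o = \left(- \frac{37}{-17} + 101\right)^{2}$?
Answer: $\frac{2232850697900788901}{201751160174348} \approx 11067.0$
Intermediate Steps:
$o = \frac{3076516}{289}$ ($o = \left(\left(-37\right) \left(- \frac{1}{17}\right) + 101\right)^{2} = \left(\frac{37}{17} + 101\right)^{2} = \left(\frac{1754}{17}\right)^{2} = \frac{3076516}{289} \approx 10645.0$)
$K = -4097$ ($K = -4012 - 85 = -4097$)
$\frac{K}{o} - \frac{11455}{- \frac{9002}{-23480} + \frac{7655}{D}} = - \frac{4097}{\frac{3076516}{289}} - \frac{11455}{- \frac{9002}{-23480} + \frac{7655}{-5397}} = \left(-4097\right) \frac{289}{3076516} - \frac{11455}{\left(-9002\right) \left(- \frac{1}{23480}\right) + 7655 \left(- \frac{1}{5397}\right)} = - \frac{1184033}{3076516} - \frac{11455}{\frac{4501}{11740} - \frac{7655}{5397}} = - \frac{1184033}{3076516} - \frac{11455}{- \frac{65577803}{63360780}} = - \frac{1184033}{3076516} - - \frac{725797734900}{65577803} = - \frac{1184033}{3076516} + \frac{725797734900}{65577803} = \frac{2232850697900788901}{201751160174348}$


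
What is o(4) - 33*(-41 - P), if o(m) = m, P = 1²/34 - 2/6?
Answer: 45797/34 ≈ 1347.0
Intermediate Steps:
P = -31/102 (P = 1*(1/34) - 2*⅙ = 1/34 - ⅓ = -31/102 ≈ -0.30392)
o(4) - 33*(-41 - P) = 4 - 33*(-41 - 1*(-31/102)) = 4 - 33*(-41 + 31/102) = 4 - 33*(-4151/102) = 4 + 45661/34 = 45797/34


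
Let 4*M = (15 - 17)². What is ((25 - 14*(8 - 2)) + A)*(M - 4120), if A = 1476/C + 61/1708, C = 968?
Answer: 801577995/3388 ≈ 2.3659e+5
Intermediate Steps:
A = 5287/3388 (A = 1476/968 + 61/1708 = 1476*(1/968) + 61*(1/1708) = 369/242 + 1/28 = 5287/3388 ≈ 1.5605)
M = 1 (M = (15 - 17)²/4 = (¼)*(-2)² = (¼)*4 = 1)
((25 - 14*(8 - 2)) + A)*(M - 4120) = ((25 - 14*(8 - 2)) + 5287/3388)*(1 - 4120) = ((25 - 14*6) + 5287/3388)*(-4119) = ((25 - 84) + 5287/3388)*(-4119) = (-59 + 5287/3388)*(-4119) = -194605/3388*(-4119) = 801577995/3388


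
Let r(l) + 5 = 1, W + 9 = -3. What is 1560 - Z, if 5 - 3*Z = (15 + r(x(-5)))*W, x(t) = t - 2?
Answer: 4543/3 ≈ 1514.3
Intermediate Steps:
x(t) = -2 + t
W = -12 (W = -9 - 3 = -12)
r(l) = -4 (r(l) = -5 + 1 = -4)
Z = 137/3 (Z = 5/3 - (15 - 4)*(-12)/3 = 5/3 - 11*(-12)/3 = 5/3 - ⅓*(-132) = 5/3 + 44 = 137/3 ≈ 45.667)
1560 - Z = 1560 - 1*137/3 = 1560 - 137/3 = 4543/3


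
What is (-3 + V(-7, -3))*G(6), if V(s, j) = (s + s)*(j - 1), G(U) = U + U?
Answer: 636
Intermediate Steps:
G(U) = 2*U
V(s, j) = 2*s*(-1 + j) (V(s, j) = (2*s)*(-1 + j) = 2*s*(-1 + j))
(-3 + V(-7, -3))*G(6) = (-3 + 2*(-7)*(-1 - 3))*(2*6) = (-3 + 2*(-7)*(-4))*12 = (-3 + 56)*12 = 53*12 = 636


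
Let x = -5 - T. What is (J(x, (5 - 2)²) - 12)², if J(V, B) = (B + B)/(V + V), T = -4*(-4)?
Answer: 7569/49 ≈ 154.47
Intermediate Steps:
T = 16
x = -21 (x = -5 - 1*16 = -5 - 16 = -21)
J(V, B) = B/V (J(V, B) = (2*B)/((2*V)) = (2*B)*(1/(2*V)) = B/V)
(J(x, (5 - 2)²) - 12)² = ((5 - 2)²/(-21) - 12)² = (3²*(-1/21) - 12)² = (9*(-1/21) - 12)² = (-3/7 - 12)² = (-87/7)² = 7569/49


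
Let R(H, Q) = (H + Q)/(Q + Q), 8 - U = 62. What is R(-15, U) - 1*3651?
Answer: -131413/36 ≈ -3650.4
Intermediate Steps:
U = -54 (U = 8 - 1*62 = 8 - 62 = -54)
R(H, Q) = (H + Q)/(2*Q) (R(H, Q) = (H + Q)/((2*Q)) = (H + Q)*(1/(2*Q)) = (H + Q)/(2*Q))
R(-15, U) - 1*3651 = (½)*(-15 - 54)/(-54) - 1*3651 = (½)*(-1/54)*(-69) - 3651 = 23/36 - 3651 = -131413/36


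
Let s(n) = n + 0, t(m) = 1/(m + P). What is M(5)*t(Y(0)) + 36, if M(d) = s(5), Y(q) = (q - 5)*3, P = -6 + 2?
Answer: 679/19 ≈ 35.737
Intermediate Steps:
P = -4
Y(q) = -15 + 3*q (Y(q) = (-5 + q)*3 = -15 + 3*q)
t(m) = 1/(-4 + m) (t(m) = 1/(m - 4) = 1/(-4 + m))
s(n) = n
M(d) = 5
M(5)*t(Y(0)) + 36 = 5/(-4 + (-15 + 3*0)) + 36 = 5/(-4 + (-15 + 0)) + 36 = 5/(-4 - 15) + 36 = 5/(-19) + 36 = 5*(-1/19) + 36 = -5/19 + 36 = 679/19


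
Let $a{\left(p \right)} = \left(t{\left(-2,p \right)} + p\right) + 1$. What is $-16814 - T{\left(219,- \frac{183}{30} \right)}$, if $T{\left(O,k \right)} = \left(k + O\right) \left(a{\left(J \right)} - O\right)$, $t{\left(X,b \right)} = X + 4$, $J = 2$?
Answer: $\frac{143733}{5} \approx 28747.0$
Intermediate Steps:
$t{\left(X,b \right)} = 4 + X$
$a{\left(p \right)} = 3 + p$ ($a{\left(p \right)} = \left(\left(4 - 2\right) + p\right) + 1 = \left(2 + p\right) + 1 = 3 + p$)
$T{\left(O,k \right)} = \left(5 - O\right) \left(O + k\right)$ ($T{\left(O,k \right)} = \left(k + O\right) \left(\left(3 + 2\right) - O\right) = \left(O + k\right) \left(5 - O\right) = \left(5 - O\right) \left(O + k\right)$)
$-16814 - T{\left(219,- \frac{183}{30} \right)} = -16814 - \left(- 219^{2} + 5 \cdot 219 + 5 \left(- \frac{183}{30}\right) - 219 \left(- \frac{183}{30}\right)\right) = -16814 - \left(\left(-1\right) 47961 + 1095 + 5 \left(\left(-183\right) \frac{1}{30}\right) - 219 \left(\left(-183\right) \frac{1}{30}\right)\right) = -16814 - \left(-47961 + 1095 + 5 \left(- \frac{61}{10}\right) - 219 \left(- \frac{61}{10}\right)\right) = -16814 - \left(-47961 + 1095 - \frac{61}{2} + \frac{13359}{10}\right) = -16814 - - \frac{227803}{5} = -16814 + \frac{227803}{5} = \frac{143733}{5}$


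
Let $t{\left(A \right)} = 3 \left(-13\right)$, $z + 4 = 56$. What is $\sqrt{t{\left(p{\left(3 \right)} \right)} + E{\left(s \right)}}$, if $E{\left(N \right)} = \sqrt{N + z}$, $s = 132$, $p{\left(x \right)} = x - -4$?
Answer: $\sqrt{-39 + 2 \sqrt{46}} \approx 5.0433 i$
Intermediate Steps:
$p{\left(x \right)} = 4 + x$ ($p{\left(x \right)} = x + 4 = 4 + x$)
$z = 52$ ($z = -4 + 56 = 52$)
$t{\left(A \right)} = -39$
$E{\left(N \right)} = \sqrt{52 + N}$ ($E{\left(N \right)} = \sqrt{N + 52} = \sqrt{52 + N}$)
$\sqrt{t{\left(p{\left(3 \right)} \right)} + E{\left(s \right)}} = \sqrt{-39 + \sqrt{52 + 132}} = \sqrt{-39 + \sqrt{184}} = \sqrt{-39 + 2 \sqrt{46}}$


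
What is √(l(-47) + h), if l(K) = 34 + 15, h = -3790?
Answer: I*√3741 ≈ 61.164*I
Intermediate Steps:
l(K) = 49
√(l(-47) + h) = √(49 - 3790) = √(-3741) = I*√3741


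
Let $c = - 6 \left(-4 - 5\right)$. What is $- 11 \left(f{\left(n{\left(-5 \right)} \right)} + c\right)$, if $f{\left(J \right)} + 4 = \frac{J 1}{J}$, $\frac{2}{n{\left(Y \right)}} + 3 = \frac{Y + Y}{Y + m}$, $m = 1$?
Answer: $-561$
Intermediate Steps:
$n{\left(Y \right)} = \frac{2}{-3 + \frac{2 Y}{1 + Y}}$ ($n{\left(Y \right)} = \frac{2}{-3 + \frac{Y + Y}{Y + 1}} = \frac{2}{-3 + \frac{2 Y}{1 + Y}}$)
$f{\left(J \right)} = -3$ ($f{\left(J \right)} = -4 + \frac{J 1}{J} = -4 + \frac{J}{J} = -4 + 1 = -3$)
$c = 54$ ($c = \left(-6\right) \left(-9\right) = 54$)
$- 11 \left(f{\left(n{\left(-5 \right)} \right)} + c\right) = - 11 \left(-3 + 54\right) = \left(-11\right) 51 = -561$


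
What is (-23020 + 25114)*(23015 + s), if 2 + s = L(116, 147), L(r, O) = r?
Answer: 48432126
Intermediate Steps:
s = 114 (s = -2 + 116 = 114)
(-23020 + 25114)*(23015 + s) = (-23020 + 25114)*(23015 + 114) = 2094*23129 = 48432126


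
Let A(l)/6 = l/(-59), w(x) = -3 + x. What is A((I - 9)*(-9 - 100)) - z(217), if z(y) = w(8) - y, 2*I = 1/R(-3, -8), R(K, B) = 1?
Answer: 6949/59 ≈ 117.78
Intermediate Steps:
I = 1/2 (I = (1/2)/1 = (1/2)*1 = 1/2 ≈ 0.50000)
A(l) = -6*l/59 (A(l) = 6*(l/(-59)) = 6*(l*(-1/59)) = 6*(-l/59) = -6*l/59)
z(y) = 5 - y (z(y) = (-3 + 8) - y = 5 - y)
A((I - 9)*(-9 - 100)) - z(217) = -6*(1/2 - 9)*(-9 - 100)/59 - (5 - 1*217) = -(-51)*(-109)/59 - (5 - 217) = -6/59*1853/2 - 1*(-212) = -5559/59 + 212 = 6949/59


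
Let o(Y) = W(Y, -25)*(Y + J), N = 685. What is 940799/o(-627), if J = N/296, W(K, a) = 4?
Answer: -69619126/184907 ≈ -376.51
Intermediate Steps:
J = 685/296 ≈ 2.3142
o(Y) = 685/74 + 4*Y (o(Y) = 4*(Y + 685/296) = 4*(685/296 + Y) = 685/74 + 4*Y)
940799/o(-627) = 940799/(685/74 + 4*(-627)) = 940799/(685/74 - 2508) = 940799/(-184907/74) = 940799*(-74/184907) = -69619126/184907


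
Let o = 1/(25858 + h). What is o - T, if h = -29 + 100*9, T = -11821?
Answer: 315963510/26729 ≈ 11821.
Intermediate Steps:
h = 871 (h = -29 + 900 = 871)
o = 1/26729 (o = 1/(25858 + 871) = 1/26729 ≈ 3.7413e-5)
o - T = 1/26729 - 1*(-11821) = 1/26729 + 11821 = 315963510/26729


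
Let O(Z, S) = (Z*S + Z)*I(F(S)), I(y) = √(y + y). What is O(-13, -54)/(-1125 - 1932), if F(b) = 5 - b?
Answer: -689*√118/3057 ≈ -2.4483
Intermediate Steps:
I(y) = √2*√y (I(y) = √(2*y) = √2*√y)
O(Z, S) = √2*√(5 - S)*(Z + S*Z) (O(Z, S) = (Z*S + Z)*(√2*√(5 - S)) = (S*Z + Z)*(√2*√(5 - S)) = (Z + S*Z)*(√2*√(5 - S)) = √2*√(5 - S)*(Z + S*Z))
O(-13, -54)/(-1125 - 1932) = (-13*√(10 - 2*(-54))*(1 - 54))/(-1125 - 1932) = -13*√(10 + 108)*(-53)/(-3057) = -13*√118*(-53)*(-1/3057) = (689*√118)*(-1/3057) = -689*√118/3057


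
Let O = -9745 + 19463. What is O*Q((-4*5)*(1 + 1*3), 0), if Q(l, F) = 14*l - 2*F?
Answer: -10884160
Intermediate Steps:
O = 9718
Q(l, F) = -2*F + 14*l
O*Q((-4*5)*(1 + 1*3), 0) = 9718*(-2*0 + 14*((-4*5)*(1 + 1*3))) = 9718*(0 + 14*(-20*(1 + 3))) = 9718*(0 + 14*(-20*4)) = 9718*(0 + 14*(-80)) = 9718*(0 - 1120) = 9718*(-1120) = -10884160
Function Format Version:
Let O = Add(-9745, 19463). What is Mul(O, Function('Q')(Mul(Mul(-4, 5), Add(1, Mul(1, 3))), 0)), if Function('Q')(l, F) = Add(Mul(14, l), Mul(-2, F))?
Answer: -10884160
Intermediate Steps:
O = 9718
Function('Q')(l, F) = Add(Mul(-2, F), Mul(14, l))
Mul(O, Function('Q')(Mul(Mul(-4, 5), Add(1, Mul(1, 3))), 0)) = Mul(9718, Add(Mul(-2, 0), Mul(14, Mul(Mul(-4, 5), Add(1, Mul(1, 3)))))) = Mul(9718, Add(0, Mul(14, Mul(-20, Add(1, 3))))) = Mul(9718, Add(0, Mul(14, Mul(-20, 4)))) = Mul(9718, Add(0, Mul(14, -80))) = Mul(9718, Add(0, -1120)) = Mul(9718, -1120) = -10884160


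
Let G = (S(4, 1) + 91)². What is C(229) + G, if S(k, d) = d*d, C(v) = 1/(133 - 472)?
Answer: 2869295/339 ≈ 8464.0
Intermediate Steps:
C(v) = -1/339 (C(v) = 1/(-339) = -1/339)
S(k, d) = d²
G = 8464 (G = (1² + 91)² = (1 + 91)² = 92² = 8464)
C(229) + G = -1/339 + 8464 = 2869295/339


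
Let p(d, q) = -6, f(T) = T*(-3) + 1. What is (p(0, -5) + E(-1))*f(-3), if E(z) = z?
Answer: -70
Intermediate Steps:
f(T) = 1 - 3*T (f(T) = -3*T + 1 = 1 - 3*T)
(p(0, -5) + E(-1))*f(-3) = (-6 - 1)*(1 - 3*(-3)) = -7*(1 + 9) = -7*10 = -70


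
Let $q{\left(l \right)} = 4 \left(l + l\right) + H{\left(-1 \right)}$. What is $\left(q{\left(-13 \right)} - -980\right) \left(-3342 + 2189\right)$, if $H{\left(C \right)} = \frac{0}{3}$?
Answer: $-1010028$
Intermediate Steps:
$H{\left(C \right)} = 0$ ($H{\left(C \right)} = 0 \cdot \frac{1}{3} = 0$)
$q{\left(l \right)} = 8 l$ ($q{\left(l \right)} = 4 \left(l + l\right) + 0 = 4 \cdot 2 l + 0 = 8 l + 0 = 8 l$)
$\left(q{\left(-13 \right)} - -980\right) \left(-3342 + 2189\right) = \left(8 \left(-13\right) - -980\right) \left(-3342 + 2189\right) = \left(-104 + 980\right) \left(-1153\right) = 876 \left(-1153\right) = -1010028$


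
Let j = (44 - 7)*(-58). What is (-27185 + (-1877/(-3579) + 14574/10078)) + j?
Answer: -528936756935/18034581 ≈ -29329.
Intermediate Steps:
j = -2146 (j = 37*(-58) = -2146)
(-27185 + (-1877/(-3579) + 14574/10078)) + j = (-27185 + (-1877/(-3579) + 14574/10078)) - 2146 = (-27185 + (-1877*(-1/3579) + 14574*(1/10078))) - 2146 = (-27185 + (1877/3579 + 7287/5039)) - 2146 = (-27185 + 35538376/18034581) - 2146 = -490234546109/18034581 - 2146 = -528936756935/18034581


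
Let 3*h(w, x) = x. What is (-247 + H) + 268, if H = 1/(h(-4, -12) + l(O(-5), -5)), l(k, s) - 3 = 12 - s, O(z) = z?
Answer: 337/16 ≈ 21.063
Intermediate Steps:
h(w, x) = x/3
l(k, s) = 15 - s (l(k, s) = 3 + (12 - s) = 15 - s)
H = 1/16 (H = 1/((1/3)*(-12) + (15 - 1*(-5))) = 1/(-4 + (15 + 5)) = 1/(-4 + 20) = 1/16 ≈ 0.062500)
(-247 + H) + 268 = (-247 + 1/16) + 268 = -3951/16 + 268 = 337/16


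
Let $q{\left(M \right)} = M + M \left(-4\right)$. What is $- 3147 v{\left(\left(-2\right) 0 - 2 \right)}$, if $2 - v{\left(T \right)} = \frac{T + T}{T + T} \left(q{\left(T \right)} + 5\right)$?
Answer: $28323$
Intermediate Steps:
$q{\left(M \right)} = - 3 M$ ($q{\left(M \right)} = M - 4 M = - 3 M$)
$v{\left(T \right)} = -3 + 3 T$ ($v{\left(T \right)} = 2 - \frac{T + T}{T + T} \left(- 3 T + 5\right) = 2 - \frac{2 T}{2 T} \left(5 - 3 T\right) = 2 - 2 T \frac{1}{2 T} \left(5 - 3 T\right) = 2 - 1 \left(5 - 3 T\right) = 2 - \left(5 - 3 T\right) = 2 + \left(-5 + 3 T\right) = -3 + 3 T$)
$- 3147 v{\left(\left(-2\right) 0 - 2 \right)} = - 3147 \left(-3 + 3 \left(\left(-2\right) 0 - 2\right)\right) = - 3147 \left(-3 + 3 \left(0 - 2\right)\right) = - 3147 \left(-3 + 3 \left(-2\right)\right) = - 3147 \left(-3 - 6\right) = \left(-3147\right) \left(-9\right) = 28323$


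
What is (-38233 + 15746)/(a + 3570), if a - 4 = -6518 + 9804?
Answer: -22487/6860 ≈ -3.2780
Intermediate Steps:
a = 3290 (a = 4 + (-6518 + 9804) = 4 + 3286 = 3290)
(-38233 + 15746)/(a + 3570) = (-38233 + 15746)/(3290 + 3570) = -22487/6860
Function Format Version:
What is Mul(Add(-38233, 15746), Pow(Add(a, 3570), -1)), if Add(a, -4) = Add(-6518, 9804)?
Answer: Rational(-22487, 6860) ≈ -3.2780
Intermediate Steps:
a = 3290 (a = Add(4, Add(-6518, 9804)) = Add(4, 3286) = 3290)
Mul(Add(-38233, 15746), Pow(Add(a, 3570), -1)) = Mul(Add(-38233, 15746), Pow(Add(3290, 3570), -1)) = Mul(-22487, Pow(6860, -1)) = Mul(-22487, Rational(1, 6860)) = Rational(-22487, 6860)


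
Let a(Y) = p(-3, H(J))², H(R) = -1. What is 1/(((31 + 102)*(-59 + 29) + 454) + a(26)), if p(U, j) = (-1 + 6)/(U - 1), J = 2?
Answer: -16/56551 ≈ -0.00028293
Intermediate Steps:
p(U, j) = 5/(-1 + U)
a(Y) = 25/16 (a(Y) = (5/(-1 - 3))² = (5/(-4))² = (5*(-¼))² = (-5/4)² = 25/16)
1/(((31 + 102)*(-59 + 29) + 454) + a(26)) = 1/(((31 + 102)*(-59 + 29) + 454) + 25/16) = 1/((133*(-30) + 454) + 25/16) = 1/((-3990 + 454) + 25/16) = 1/(-3536 + 25/16) = 1/(-56551/16) = -16/56551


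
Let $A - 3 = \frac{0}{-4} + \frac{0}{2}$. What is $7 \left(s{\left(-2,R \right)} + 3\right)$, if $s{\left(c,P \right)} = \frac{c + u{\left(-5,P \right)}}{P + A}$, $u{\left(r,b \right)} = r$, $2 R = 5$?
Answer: $\frac{133}{11} \approx 12.091$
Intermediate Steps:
$R = \frac{5}{2}$ ($R = \frac{1}{2} \cdot 5 = \frac{5}{2} \approx 2.5$)
$A = 3$ ($A = 3 + \left(\frac{0}{-4} + \frac{0}{2}\right) = 3 + \left(0 \left(- \frac{1}{4}\right) + 0 \cdot \frac{1}{2}\right) = 3 + \left(0 + 0\right) = 3 + 0 = 3$)
$s{\left(c,P \right)} = \frac{-5 + c}{3 + P}$ ($s{\left(c,P \right)} = \frac{c - 5}{P + 3} = \frac{-5 + c}{3 + P}$)
$7 \left(s{\left(-2,R \right)} + 3\right) = 7 \left(\frac{-5 - 2}{3 + \frac{5}{2}} + 3\right) = 7 \left(\frac{1}{\frac{11}{2}} \left(-7\right) + 3\right) = 7 \left(\frac{2}{11} \left(-7\right) + 3\right) = 7 \left(- \frac{14}{11} + 3\right) = 7 \cdot \frac{19}{11} = \frac{133}{11}$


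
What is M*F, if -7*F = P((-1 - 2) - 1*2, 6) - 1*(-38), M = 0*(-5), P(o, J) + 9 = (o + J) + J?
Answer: 0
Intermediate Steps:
P(o, J) = -9 + o + 2*J (P(o, J) = -9 + ((o + J) + J) = -9 + ((J + o) + J) = -9 + (o + 2*J) = -9 + o + 2*J)
M = 0
F = -36/7 (F = -((-9 + ((-1 - 2) - 1*2) + 2*6) - 1*(-38))/7 = -((-9 + (-3 - 2) + 12) + 38)/7 = -((-9 - 5 + 12) + 38)/7 = -(-2 + 38)/7 = -⅐*36 = -36/7 ≈ -5.1429)
M*F = 0*(-36/7) = 0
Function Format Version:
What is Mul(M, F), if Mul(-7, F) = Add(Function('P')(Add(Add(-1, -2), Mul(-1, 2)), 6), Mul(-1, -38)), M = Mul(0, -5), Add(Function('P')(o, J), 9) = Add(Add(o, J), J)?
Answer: 0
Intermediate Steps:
Function('P')(o, J) = Add(-9, o, Mul(2, J)) (Function('P')(o, J) = Add(-9, Add(Add(o, J), J)) = Add(-9, Add(Add(J, o), J)) = Add(-9, Add(o, Mul(2, J))) = Add(-9, o, Mul(2, J)))
M = 0
F = Rational(-36, 7) (F = Mul(Rational(-1, 7), Add(Add(-9, Add(Add(-1, -2), Mul(-1, 2)), Mul(2, 6)), Mul(-1, -38))) = Mul(Rational(-1, 7), Add(Add(-9, Add(-3, -2), 12), 38)) = Mul(Rational(-1, 7), Add(Add(-9, -5, 12), 38)) = Mul(Rational(-1, 7), Add(-2, 38)) = Mul(Rational(-1, 7), 36) = Rational(-36, 7) ≈ -5.1429)
Mul(M, F) = Mul(0, Rational(-36, 7)) = 0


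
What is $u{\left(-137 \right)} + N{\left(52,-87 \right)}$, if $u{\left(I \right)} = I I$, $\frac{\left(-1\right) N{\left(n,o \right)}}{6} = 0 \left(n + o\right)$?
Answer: $18769$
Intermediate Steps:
$N{\left(n,o \right)} = 0$ ($N{\left(n,o \right)} = - 6 \cdot 0 \left(n + o\right) = \left(-6\right) 0 = 0$)
$u{\left(I \right)} = I^{2}$
$u{\left(-137 \right)} + N{\left(52,-87 \right)} = \left(-137\right)^{2} + 0 = 18769 + 0 = 18769$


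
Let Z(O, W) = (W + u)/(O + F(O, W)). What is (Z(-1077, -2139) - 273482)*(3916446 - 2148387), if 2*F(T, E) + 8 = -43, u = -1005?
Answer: -118464181018422/245 ≈ -4.8353e+11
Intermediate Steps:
F(T, E) = -51/2 (F(T, E) = -4 + (½)*(-43) = -4 - 43/2 = -51/2)
Z(O, W) = (-1005 + W)/(-51/2 + O) (Z(O, W) = (W - 1005)/(O - 51/2) = (-1005 + W)/(-51/2 + O))
(Z(-1077, -2139) - 273482)*(3916446 - 2148387) = (2*(-1005 - 2139)/(-51 + 2*(-1077)) - 273482)*(3916446 - 2148387) = (2*(-3144)/(-51 - 2154) - 273482)*1768059 = (2*(-3144)/(-2205) - 273482)*1768059 = (2*(-1/2205)*(-3144) - 273482)*1768059 = (2096/735 - 273482)*1768059 = -201007174/735*1768059 = -118464181018422/245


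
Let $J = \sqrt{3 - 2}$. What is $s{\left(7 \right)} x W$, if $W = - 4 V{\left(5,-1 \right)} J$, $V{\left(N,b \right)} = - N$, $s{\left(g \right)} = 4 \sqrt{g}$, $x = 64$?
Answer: $5120 \sqrt{7} \approx 13546.0$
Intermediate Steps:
$J = 1$ ($J = \sqrt{1} = 1$)
$W = 20$ ($W = - 4 \left(\left(-1\right) 5\right) 1 = \left(-4\right) \left(-5\right) 1 = 20 \cdot 1 = 20$)
$s{\left(7 \right)} x W = 4 \sqrt{7} \cdot 64 \cdot 20 = 256 \sqrt{7} \cdot 20 = 5120 \sqrt{7}$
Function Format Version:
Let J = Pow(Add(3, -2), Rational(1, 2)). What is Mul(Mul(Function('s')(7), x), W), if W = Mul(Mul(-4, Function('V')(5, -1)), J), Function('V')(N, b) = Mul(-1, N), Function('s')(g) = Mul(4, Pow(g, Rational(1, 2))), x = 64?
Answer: Mul(5120, Pow(7, Rational(1, 2))) ≈ 13546.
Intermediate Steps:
J = 1 (J = Pow(1, Rational(1, 2)) = 1)
W = 20 (W = Mul(Mul(-4, Mul(-1, 5)), 1) = Mul(Mul(-4, -5), 1) = Mul(20, 1) = 20)
Mul(Mul(Function('s')(7), x), W) = Mul(Mul(Mul(4, Pow(7, Rational(1, 2))), 64), 20) = Mul(Mul(256, Pow(7, Rational(1, 2))), 20) = Mul(5120, Pow(7, Rational(1, 2)))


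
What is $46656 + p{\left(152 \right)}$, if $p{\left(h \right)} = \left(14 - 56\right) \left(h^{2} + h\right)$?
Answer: $-930096$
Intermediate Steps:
$p{\left(h \right)} = - 42 h - 42 h^{2}$ ($p{\left(h \right)} = - 42 \left(h + h^{2}\right) = - 42 h - 42 h^{2}$)
$46656 + p{\left(152 \right)} = 46656 - 6384 \left(1 + 152\right) = 46656 - 6384 \cdot 153 = 46656 - 976752 = -930096$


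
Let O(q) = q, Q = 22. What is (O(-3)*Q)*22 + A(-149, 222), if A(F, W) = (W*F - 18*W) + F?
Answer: -38675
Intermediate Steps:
A(F, W) = F - 18*W + F*W (A(F, W) = (F*W - 18*W) + F = (-18*W + F*W) + F = F - 18*W + F*W)
(O(-3)*Q)*22 + A(-149, 222) = -3*22*22 + (-149 - 18*222 - 149*222) = -66*22 + (-149 - 3996 - 33078) = -1452 - 37223 = -38675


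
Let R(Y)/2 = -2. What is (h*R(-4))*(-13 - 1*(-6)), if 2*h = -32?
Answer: -448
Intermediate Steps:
h = -16 (h = (½)*(-32) = -16)
R(Y) = -4 (R(Y) = 2*(-2) = -4)
(h*R(-4))*(-13 - 1*(-6)) = (-16*(-4))*(-13 - 1*(-6)) = 64*(-13 + 6) = 64*(-7) = -448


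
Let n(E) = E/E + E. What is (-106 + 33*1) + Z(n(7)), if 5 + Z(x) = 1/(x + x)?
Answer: -1247/16 ≈ -77.938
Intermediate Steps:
n(E) = 1 + E
Z(x) = -5 + 1/(2*x) (Z(x) = -5 + 1/(x + x) = -5 + 1/(2*x))
(-106 + 33*1) + Z(n(7)) = (-106 + 33*1) + (-5 + 1/(2*(1 + 7))) = (-106 + 33) + (-5 + (½)/8) = -73 + (-5 + (½)*(⅛)) = -73 + (-5 + 1/16) = -73 - 79/16 = -1247/16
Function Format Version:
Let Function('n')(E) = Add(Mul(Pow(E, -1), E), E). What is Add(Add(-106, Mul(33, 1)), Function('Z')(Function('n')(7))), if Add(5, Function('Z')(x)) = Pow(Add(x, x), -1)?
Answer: Rational(-1247, 16) ≈ -77.938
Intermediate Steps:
Function('n')(E) = Add(1, E)
Function('Z')(x) = Add(-5, Mul(Rational(1, 2), Pow(x, -1))) (Function('Z')(x) = Add(-5, Pow(Add(x, x), -1)) = Add(-5, Pow(Mul(2, x), -1)) = Add(-5, Mul(Rational(1, 2), Pow(x, -1))))
Add(Add(-106, Mul(33, 1)), Function('Z')(Function('n')(7))) = Add(Add(-106, Mul(33, 1)), Add(-5, Mul(Rational(1, 2), Pow(Add(1, 7), -1)))) = Add(Add(-106, 33), Add(-5, Mul(Rational(1, 2), Pow(8, -1)))) = Add(-73, Add(-5, Mul(Rational(1, 2), Rational(1, 8)))) = Add(-73, Add(-5, Rational(1, 16))) = Add(-73, Rational(-79, 16)) = Rational(-1247, 16)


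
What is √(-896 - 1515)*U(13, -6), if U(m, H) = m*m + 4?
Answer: 173*I*√2411 ≈ 8494.6*I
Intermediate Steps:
U(m, H) = 4 + m² (U(m, H) = m² + 4 = 4 + m²)
√(-896 - 1515)*U(13, -6) = √(-896 - 1515)*(4 + 13²) = √(-2411)*(4 + 169) = (I*√2411)*173 = 173*I*√2411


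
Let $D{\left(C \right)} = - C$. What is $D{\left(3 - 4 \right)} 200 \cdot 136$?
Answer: $27200$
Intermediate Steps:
$D{\left(3 - 4 \right)} 200 \cdot 136 = - (3 - 4) 200 \cdot 136 = \left(-1\right) \left(-1\right) 200 \cdot 136 = 1 \cdot 200 \cdot 136 = 200 \cdot 136 = 27200$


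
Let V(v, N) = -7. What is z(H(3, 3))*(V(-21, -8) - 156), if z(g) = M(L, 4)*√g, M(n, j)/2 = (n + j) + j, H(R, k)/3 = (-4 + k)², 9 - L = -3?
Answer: -6520*√3 ≈ -11293.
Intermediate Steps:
L = 12 (L = 9 - 1*(-3) = 9 + 3 = 12)
H(R, k) = 3*(-4 + k)²
M(n, j) = 2*n + 4*j (M(n, j) = 2*((n + j) + j) = 2*((j + n) + j) = 2*(n + 2*j) = 2*n + 4*j)
z(g) = 40*√g (z(g) = (2*12 + 4*4)*√g = (24 + 16)*√g = 40*√g)
z(H(3, 3))*(V(-21, -8) - 156) = (40*√(3*(-4 + 3)²))*(-7 - 156) = (40*√(3*(-1)²))*(-163) = (40*√(3*1))*(-163) = (40*√3)*(-163) = -6520*√3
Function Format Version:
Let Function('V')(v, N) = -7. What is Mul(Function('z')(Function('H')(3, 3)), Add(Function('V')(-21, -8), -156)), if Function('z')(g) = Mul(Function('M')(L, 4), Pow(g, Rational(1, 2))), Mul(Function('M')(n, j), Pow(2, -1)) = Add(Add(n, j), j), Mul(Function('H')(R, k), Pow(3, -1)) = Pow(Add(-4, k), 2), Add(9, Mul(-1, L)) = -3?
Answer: Mul(-6520, Pow(3, Rational(1, 2))) ≈ -11293.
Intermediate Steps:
L = 12 (L = Add(9, Mul(-1, -3)) = Add(9, 3) = 12)
Function('H')(R, k) = Mul(3, Pow(Add(-4, k), 2))
Function('M')(n, j) = Add(Mul(2, n), Mul(4, j)) (Function('M')(n, j) = Mul(2, Add(Add(n, j), j)) = Mul(2, Add(Add(j, n), j)) = Mul(2, Add(n, Mul(2, j))) = Add(Mul(2, n), Mul(4, j)))
Function('z')(g) = Mul(40, Pow(g, Rational(1, 2))) (Function('z')(g) = Mul(Add(Mul(2, 12), Mul(4, 4)), Pow(g, Rational(1, 2))) = Mul(Add(24, 16), Pow(g, Rational(1, 2))) = Mul(40, Pow(g, Rational(1, 2))))
Mul(Function('z')(Function('H')(3, 3)), Add(Function('V')(-21, -8), -156)) = Mul(Mul(40, Pow(Mul(3, Pow(Add(-4, 3), 2)), Rational(1, 2))), Add(-7, -156)) = Mul(Mul(40, Pow(Mul(3, Pow(-1, 2)), Rational(1, 2))), -163) = Mul(Mul(40, Pow(Mul(3, 1), Rational(1, 2))), -163) = Mul(Mul(40, Pow(3, Rational(1, 2))), -163) = Mul(-6520, Pow(3, Rational(1, 2)))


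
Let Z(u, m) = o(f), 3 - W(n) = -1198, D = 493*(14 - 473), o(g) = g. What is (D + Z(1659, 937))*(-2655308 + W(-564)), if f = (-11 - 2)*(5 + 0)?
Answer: 600762427664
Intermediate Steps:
f = -65 (f = -13*5 = -65)
D = -226287 (D = 493*(-459) = -226287)
W(n) = 1201 (W(n) = 3 - 1*(-1198) = 3 + 1198 = 1201)
Z(u, m) = -65
(D + Z(1659, 937))*(-2655308 + W(-564)) = (-226287 - 65)*(-2655308 + 1201) = -226352*(-2654107) = 600762427664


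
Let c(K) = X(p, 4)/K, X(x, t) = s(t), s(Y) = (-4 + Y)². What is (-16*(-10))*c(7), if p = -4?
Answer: 0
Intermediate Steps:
X(x, t) = (-4 + t)²
c(K) = 0 (c(K) = (-4 + 4)²/K = 0²/K = 0/K = 0)
(-16*(-10))*c(7) = -16*(-10)*0 = 160*0 = 0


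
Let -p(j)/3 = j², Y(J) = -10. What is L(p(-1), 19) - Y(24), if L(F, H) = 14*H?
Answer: 276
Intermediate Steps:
p(j) = -3*j²
L(p(-1), 19) - Y(24) = 14*19 - 1*(-10) = 266 + 10 = 276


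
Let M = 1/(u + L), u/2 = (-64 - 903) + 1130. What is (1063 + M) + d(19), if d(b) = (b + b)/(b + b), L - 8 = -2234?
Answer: 2021599/1900 ≈ 1064.0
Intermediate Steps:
u = 326 (u = 2*((-64 - 903) + 1130) = 2*(-967 + 1130) = 2*163 = 326)
L = -2226 (L = 8 - 2234 = -2226)
d(b) = 1 (d(b) = (2*b)/((2*b)) = (2*b)*(1/(2*b)) = 1)
M = -1/1900 (M = 1/(326 - 2226) = 1/(-1900) = -1/1900 ≈ -0.00052632)
(1063 + M) + d(19) = (1063 - 1/1900) + 1 = 2019699/1900 + 1 = 2021599/1900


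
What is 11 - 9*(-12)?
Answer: 119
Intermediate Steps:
11 - 9*(-12) = 11 + 108 = 119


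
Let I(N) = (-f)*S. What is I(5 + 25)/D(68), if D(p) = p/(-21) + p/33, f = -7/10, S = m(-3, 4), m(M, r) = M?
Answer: 4851/2720 ≈ 1.7835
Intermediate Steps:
S = -3
f = -7/10 (f = -7*1/10 = -7/10 ≈ -0.70000)
D(p) = -4*p/231 (D(p) = p*(-1/21) + p*(1/33) = -p/21 + p/33 = -4*p/231)
I(N) = -21/10 (I(N) = -1*(-7/10)*(-3) = (7/10)*(-3) = -21/10)
I(5 + 25)/D(68) = -21/(10*((-4/231*68))) = -21/(10*(-272/231)) = -21/10*(-231/272) = 4851/2720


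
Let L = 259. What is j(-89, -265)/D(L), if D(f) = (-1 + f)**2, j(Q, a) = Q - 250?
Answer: -113/22188 ≈ -0.0050928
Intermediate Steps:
j(Q, a) = -250 + Q
j(-89, -265)/D(L) = (-250 - 89)/((-1 + 259)**2) = -339/(258**2) = -339/66564 = -339*1/66564 = -113/22188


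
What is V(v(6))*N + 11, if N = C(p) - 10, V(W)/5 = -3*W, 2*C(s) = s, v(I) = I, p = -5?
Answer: 1136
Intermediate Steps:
C(s) = s/2
V(W) = -15*W (V(W) = 5*(-3*W) = -15*W)
N = -25/2 (N = (½)*(-5) - 10 = -5/2 - 10 = -25/2 ≈ -12.500)
V(v(6))*N + 11 = -15*6*(-25/2) + 11 = -90*(-25/2) + 11 = 1125 + 11 = 1136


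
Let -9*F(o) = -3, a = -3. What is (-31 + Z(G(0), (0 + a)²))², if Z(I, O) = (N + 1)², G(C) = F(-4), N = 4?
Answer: 36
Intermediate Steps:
F(o) = ⅓ (F(o) = -⅑*(-3) = ⅓)
G(C) = ⅓
Z(I, O) = 25 (Z(I, O) = (4 + 1)² = 5² = 25)
(-31 + Z(G(0), (0 + a)²))² = (-31 + 25)² = (-6)² = 36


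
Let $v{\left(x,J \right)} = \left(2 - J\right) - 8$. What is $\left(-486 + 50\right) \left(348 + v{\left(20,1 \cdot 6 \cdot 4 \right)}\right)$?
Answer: $-138648$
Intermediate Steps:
$v{\left(x,J \right)} = -6 - J$ ($v{\left(x,J \right)} = \left(2 - J\right) - 8 = -6 - J$)
$\left(-486 + 50\right) \left(348 + v{\left(20,1 \cdot 6 \cdot 4 \right)}\right) = \left(-486 + 50\right) \left(348 - \left(6 + 1 \cdot 6 \cdot 4\right)\right) = - 436 \left(348 - \left(6 + 6 \cdot 4\right)\right) = - 436 \left(348 - 30\right) = \left(-436\right) 318 = -138648$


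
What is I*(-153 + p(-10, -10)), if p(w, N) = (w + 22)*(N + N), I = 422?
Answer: -165846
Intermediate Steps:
p(w, N) = 2*N*(22 + w) (p(w, N) = (22 + w)*(2*N) = 2*N*(22 + w))
I*(-153 + p(-10, -10)) = 422*(-153 + 2*(-10)*(22 - 10)) = 422*(-153 + 2*(-10)*12) = 422*(-153 - 240) = 422*(-393) = -165846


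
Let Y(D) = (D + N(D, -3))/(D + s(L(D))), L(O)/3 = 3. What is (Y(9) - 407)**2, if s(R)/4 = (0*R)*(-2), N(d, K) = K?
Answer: 1485961/9 ≈ 1.6511e+5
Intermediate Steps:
L(O) = 9 (L(O) = 3*3 = 9)
s(R) = 0 (s(R) = 4*((0*R)*(-2)) = 4*(0*(-2)) = 4*0 = 0)
Y(D) = (-3 + D)/D (Y(D) = (D - 3)/(D + 0) = (-3 + D)/D)
(Y(9) - 407)**2 = ((-3 + 9)/9 - 407)**2 = ((1/9)*6 - 407)**2 = (2/3 - 407)**2 = (-1219/3)**2 = 1485961/9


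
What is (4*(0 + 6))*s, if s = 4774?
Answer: 114576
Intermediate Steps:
(4*(0 + 6))*s = (4*(0 + 6))*4774 = (4*6)*4774 = 24*4774 = 114576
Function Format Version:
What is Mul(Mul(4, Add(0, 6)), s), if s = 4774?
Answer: 114576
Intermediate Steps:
Mul(Mul(4, Add(0, 6)), s) = Mul(Mul(4, Add(0, 6)), 4774) = Mul(Mul(4, 6), 4774) = Mul(24, 4774) = 114576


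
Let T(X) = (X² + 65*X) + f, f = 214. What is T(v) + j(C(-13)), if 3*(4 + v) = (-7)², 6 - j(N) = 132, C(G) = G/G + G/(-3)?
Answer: 9376/9 ≈ 1041.8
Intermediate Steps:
C(G) = 1 - G/3 (C(G) = 1 + G*(-⅓) = 1 - G/3)
j(N) = -126 (j(N) = 6 - 1*132 = 6 - 132 = -126)
v = 37/3 (v = -4 + (⅓)*(-7)² = -4 + (⅓)*49 = -4 + 49/3 = 37/3 ≈ 12.333)
T(X) = 214 + X² + 65*X (T(X) = (X² + 65*X) + 214 = 214 + X² + 65*X)
T(v) + j(C(-13)) = (214 + (37/3)² + 65*(37/3)) - 126 = (214 + 1369/9 + 2405/3) - 126 = 10510/9 - 126 = 9376/9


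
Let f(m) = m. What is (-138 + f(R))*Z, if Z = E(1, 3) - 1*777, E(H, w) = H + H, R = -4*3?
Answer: 116250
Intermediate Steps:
R = -12
E(H, w) = 2*H
Z = -775 (Z = 2*1 - 1*777 = 2 - 777 = -775)
(-138 + f(R))*Z = (-138 - 12)*(-775) = -150*(-775) = 116250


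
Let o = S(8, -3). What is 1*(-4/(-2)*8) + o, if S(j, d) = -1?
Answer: 15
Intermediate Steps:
o = -1
1*(-4/(-2)*8) + o = 1*(-4/(-2)*8) - 1 = 1*(-4*(-½)*8) - 1 = 1*(2*8) - 1 = 1*16 - 1 = 16 - 1 = 15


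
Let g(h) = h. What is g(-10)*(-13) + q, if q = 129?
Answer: 259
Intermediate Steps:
g(-10)*(-13) + q = -10*(-13) + 129 = 130 + 129 = 259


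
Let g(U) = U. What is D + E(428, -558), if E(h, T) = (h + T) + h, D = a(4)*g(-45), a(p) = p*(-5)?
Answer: 1198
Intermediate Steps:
a(p) = -5*p
D = 900 (D = -5*4*(-45) = -20*(-45) = 900)
E(h, T) = T + 2*h (E(h, T) = (T + h) + h = T + 2*h)
D + E(428, -558) = 900 + (-558 + 2*428) = 900 + (-558 + 856) = 900 + 298 = 1198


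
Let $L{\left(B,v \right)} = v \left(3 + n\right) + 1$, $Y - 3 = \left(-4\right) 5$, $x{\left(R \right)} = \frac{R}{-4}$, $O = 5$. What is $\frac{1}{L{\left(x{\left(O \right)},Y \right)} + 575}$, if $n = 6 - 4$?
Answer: $\frac{1}{491} \approx 0.0020367$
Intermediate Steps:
$x{\left(R \right)} = - \frac{R}{4}$ ($x{\left(R \right)} = R \left(- \frac{1}{4}\right) = - \frac{R}{4}$)
$Y = -17$ ($Y = 3 - 20 = -17$)
$n = 2$
$L{\left(B,v \right)} = 1 + 5 v$ ($L{\left(B,v \right)} = v \left(3 + 2\right) + 1 = v 5 + 1 = 5 v + 1 = 1 + 5 v$)
$\frac{1}{L{\left(x{\left(O \right)},Y \right)} + 575} = \frac{1}{\left(1 + 5 \left(-17\right)\right) + 575} = \frac{1}{\left(1 - 85\right) + 575} = \frac{1}{-84 + 575} = \frac{1}{491}$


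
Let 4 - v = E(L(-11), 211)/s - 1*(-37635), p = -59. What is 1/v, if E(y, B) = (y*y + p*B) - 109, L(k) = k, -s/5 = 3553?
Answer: -17765/668527152 ≈ -2.6573e-5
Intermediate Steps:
s = -17765 (s = -5*3553 = -17765)
E(y, B) = -109 + y² - 59*B (E(y, B) = (y*y - 59*B) - 109 = (y² - 59*B) - 109 = -109 + y² - 59*B)
v = -668527152/17765 (v = 4 - ((-109 + (-11)² - 59*211)/(-17765) - 1*(-37635)) = 4 - ((-109 + 121 - 12449)*(-1/17765) + 37635) = 4 - (-12437*(-1/17765) + 37635) = 4 - (12437/17765 + 37635) = 4 - 1*668598212/17765 = 4 - 668598212/17765 = -668527152/17765 ≈ -37632.)
1/v = 1/(-668527152/17765) = -17765/668527152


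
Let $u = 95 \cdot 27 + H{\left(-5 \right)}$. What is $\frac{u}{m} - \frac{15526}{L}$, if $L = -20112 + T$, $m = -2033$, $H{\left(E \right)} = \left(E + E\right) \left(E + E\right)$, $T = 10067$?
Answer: $\frac{684919}{2917355} \approx 0.23477$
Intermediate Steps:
$H{\left(E \right)} = 4 E^{2}$ ($H{\left(E \right)} = 2 E 2 E = 4 E^{2}$)
$u = 2665$ ($u = 95 \cdot 27 + 4 \left(-5\right)^{2} = 2565 + 4 \cdot 25 = 2565 + 100 = 2665$)
$L = -10045$ ($L = -20112 + 10067 = -10045$)
$\frac{u}{m} - \frac{15526}{L} = \frac{2665}{-2033} - \frac{15526}{-10045} = 2665 \left(- \frac{1}{2033}\right) - - \frac{2218}{1435} = - \frac{2665}{2033} + \frac{2218}{1435} = \frac{684919}{2917355}$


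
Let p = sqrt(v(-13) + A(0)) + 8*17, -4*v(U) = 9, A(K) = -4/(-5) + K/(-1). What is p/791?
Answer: 136/791 + I*sqrt(145)/7910 ≈ 0.17193 + 0.0015223*I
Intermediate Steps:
A(K) = 4/5 - K (A(K) = -4*(-1/5) + K*(-1) = 4/5 - K)
v(U) = -9/4 (v(U) = -1/4*9 = -9/4)
p = 136 + I*sqrt(145)/10 (p = sqrt(-9/4 + (4/5 - 1*0)) + 8*17 = sqrt(-9/4 + (4/5 + 0)) + 136 = sqrt(-9/4 + 4/5) + 136 = sqrt(-29/20) + 136 = I*sqrt(145)/10 + 136 = 136 + I*sqrt(145)/10 ≈ 136.0 + 1.2042*I)
p/791 = (136 + I*sqrt(145)/10)/791 = (136 + I*sqrt(145)/10)*(1/791) = 136/791 + I*sqrt(145)/7910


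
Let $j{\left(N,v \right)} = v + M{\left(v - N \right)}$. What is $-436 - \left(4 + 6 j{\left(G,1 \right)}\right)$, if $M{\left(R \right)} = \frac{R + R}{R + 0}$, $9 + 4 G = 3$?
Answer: $-458$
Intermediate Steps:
$G = - \frac{3}{2}$ ($G = - \frac{9}{4} + \frac{1}{4} \cdot 3 = - \frac{9}{4} + \frac{3}{4} = - \frac{3}{2} \approx -1.5$)
$M{\left(R \right)} = 2$ ($M{\left(R \right)} = \frac{2 R}{R} = 2$)
$j{\left(N,v \right)} = 2 + v$ ($j{\left(N,v \right)} = v + 2 = 2 + v$)
$-436 - \left(4 + 6 j{\left(G,1 \right)}\right) = -436 - \left(4 + 6 \left(2 + 1\right)\right) = -436 - \left(4 + 6 \cdot 3\right) = -436 - \left(4 + 18\right) = -436 - 22 = -458$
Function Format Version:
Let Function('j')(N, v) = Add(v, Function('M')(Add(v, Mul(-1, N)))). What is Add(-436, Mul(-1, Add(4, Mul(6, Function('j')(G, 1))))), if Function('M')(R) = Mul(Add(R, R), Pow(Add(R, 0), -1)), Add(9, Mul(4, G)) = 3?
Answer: -458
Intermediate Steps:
G = Rational(-3, 2) (G = Add(Rational(-9, 4), Mul(Rational(1, 4), 3)) = Add(Rational(-9, 4), Rational(3, 4)) = Rational(-3, 2) ≈ -1.5000)
Function('M')(R) = 2 (Function('M')(R) = Mul(Mul(2, R), Pow(R, -1)) = 2)
Function('j')(N, v) = Add(2, v) (Function('j')(N, v) = Add(v, 2) = Add(2, v))
Add(-436, Mul(-1, Add(4, Mul(6, Function('j')(G, 1))))) = Add(-436, Mul(-1, Add(4, Mul(6, Add(2, 1))))) = Add(-436, Mul(-1, Add(4, Mul(6, 3)))) = Add(-436, Mul(-1, Add(4, 18))) = Add(-436, Mul(-1, 22)) = Add(-436, -22) = -458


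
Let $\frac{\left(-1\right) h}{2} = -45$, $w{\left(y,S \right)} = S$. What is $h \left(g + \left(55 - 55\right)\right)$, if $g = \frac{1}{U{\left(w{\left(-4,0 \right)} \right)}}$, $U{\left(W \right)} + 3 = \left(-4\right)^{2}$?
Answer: $\frac{90}{13} \approx 6.9231$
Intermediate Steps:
$U{\left(W \right)} = 13$ ($U{\left(W \right)} = -3 + \left(-4\right)^{2} = -3 + 16 = 13$)
$h = 90$ ($h = \left(-2\right) \left(-45\right) = 90$)
$g = \frac{1}{13} \approx 0.076923$
$h \left(g + \left(55 - 55\right)\right) = 90 \left(\frac{1}{13} + \left(55 - 55\right)\right) = 90 \left(\frac{1}{13} + 0\right) = 90 \cdot \frac{1}{13} = \frac{90}{13}$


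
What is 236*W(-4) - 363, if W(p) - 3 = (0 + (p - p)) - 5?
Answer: -835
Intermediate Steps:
W(p) = -2 (W(p) = 3 + ((0 + (p - p)) - 5) = 3 + ((0 + 0) - 5) = 3 + (0 - 5) = 3 - 5 = -2)
236*W(-4) - 363 = 236*(-2) - 363 = -472 - 363 = -835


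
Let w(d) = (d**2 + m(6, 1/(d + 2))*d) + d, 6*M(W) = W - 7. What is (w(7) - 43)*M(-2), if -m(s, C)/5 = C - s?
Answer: -986/3 ≈ -328.67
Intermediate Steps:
M(W) = -7/6 + W/6 (M(W) = (W - 7)/6 = (-7 + W)/6 = -7/6 + W/6)
m(s, C) = -5*C + 5*s (m(s, C) = -5*(C - s) = -5*C + 5*s)
w(d) = d + d**2 + d*(30 - 5/(2 + d)) (w(d) = (d**2 + (-5/(d + 2) + 5*6)*d) + d = (d**2 + (-5/(2 + d) + 30)*d) + d = (d**2 + (30 - 5/(2 + d))*d) + d = (d**2 + d*(30 - 5/(2 + d))) + d = d + d**2 + d*(30 - 5/(2 + d)))
(w(7) - 43)*M(-2) = (7*(-5 + (2 + 7)*(31 + 7))/(2 + 7) - 43)*(-7/6 + (1/6)*(-2)) = (7*(-5 + 9*38)/9 - 43)*(-7/6 - 1/3) = (7*(1/9)*(-5 + 342) - 43)*(-3/2) = (7*(1/9)*337 - 43)*(-3/2) = (2359/9 - 43)*(-3/2) = (1972/9)*(-3/2) = -986/3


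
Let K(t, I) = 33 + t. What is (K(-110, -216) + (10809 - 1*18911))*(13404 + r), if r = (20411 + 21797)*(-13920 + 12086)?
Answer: 633022440172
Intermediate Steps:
r = -77409472 (r = 42208*(-1834) = -77409472)
(K(-110, -216) + (10809 - 1*18911))*(13404 + r) = ((33 - 110) + (10809 - 1*18911))*(13404 - 77409472) = (-77 + (10809 - 18911))*(-77396068) = (-77 - 8102)*(-77396068) = -8179*(-77396068) = 633022440172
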